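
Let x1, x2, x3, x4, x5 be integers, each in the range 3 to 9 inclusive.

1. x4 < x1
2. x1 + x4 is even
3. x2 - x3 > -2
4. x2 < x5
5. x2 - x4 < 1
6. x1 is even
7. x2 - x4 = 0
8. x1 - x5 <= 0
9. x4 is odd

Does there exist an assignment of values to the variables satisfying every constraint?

Unsatisfiable

Constraint 6 makes x1 even and constraint 9 makes x4 odd, so x1 + x4 must be odd. Constraint 2 says x1 + x4 is even — contradiction.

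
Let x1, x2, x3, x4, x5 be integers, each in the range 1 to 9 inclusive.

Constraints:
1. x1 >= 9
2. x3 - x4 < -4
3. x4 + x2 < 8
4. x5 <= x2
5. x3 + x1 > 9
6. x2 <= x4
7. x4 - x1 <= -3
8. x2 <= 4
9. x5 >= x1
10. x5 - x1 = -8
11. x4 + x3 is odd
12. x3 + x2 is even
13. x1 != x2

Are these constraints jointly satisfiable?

From constraints 1 and 9: x5 ≥ x1 and x1 ≥ 9, so x5 ≥ 9. From constraints 4 and 8: x5 ≤ x2 and x2 ≤ 4, so x5 ≤ 4. But 4 < 9, so no value of x5 works.

Unsatisfiable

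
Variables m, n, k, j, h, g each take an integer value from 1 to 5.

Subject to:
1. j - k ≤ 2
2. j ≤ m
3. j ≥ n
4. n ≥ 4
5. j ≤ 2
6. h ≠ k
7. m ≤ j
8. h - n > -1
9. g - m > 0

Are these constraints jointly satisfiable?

Unsatisfiable

From constraint 4: n ≥ 4. From constraints 3 and 5: n ≤ j and j ≤ 2, so n ≤ 2. But 2 < 4, so no value of n works.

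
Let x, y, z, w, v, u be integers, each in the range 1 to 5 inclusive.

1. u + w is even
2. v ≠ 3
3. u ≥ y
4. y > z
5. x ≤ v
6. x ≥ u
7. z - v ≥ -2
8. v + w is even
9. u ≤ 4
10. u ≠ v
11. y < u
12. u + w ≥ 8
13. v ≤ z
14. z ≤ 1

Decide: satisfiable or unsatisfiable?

Constraints 4, 5, 6, 11, and 13 give x ≤ v, v ≤ z, z < y, y < u, u ≤ x. Chaining: x ≤ v ≤ z < y < u ≤ x, which forces x < x — impossible.

Unsatisfiable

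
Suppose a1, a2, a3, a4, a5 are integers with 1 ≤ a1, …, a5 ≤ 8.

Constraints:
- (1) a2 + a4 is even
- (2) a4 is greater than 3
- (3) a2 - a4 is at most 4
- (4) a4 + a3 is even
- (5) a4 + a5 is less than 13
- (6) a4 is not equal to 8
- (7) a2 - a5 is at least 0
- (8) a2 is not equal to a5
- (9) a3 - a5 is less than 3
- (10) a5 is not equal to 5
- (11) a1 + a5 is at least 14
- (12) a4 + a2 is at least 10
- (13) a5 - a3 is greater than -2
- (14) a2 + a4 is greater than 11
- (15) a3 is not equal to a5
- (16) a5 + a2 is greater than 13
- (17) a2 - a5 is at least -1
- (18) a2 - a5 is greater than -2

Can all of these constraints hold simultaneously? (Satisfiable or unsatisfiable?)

Satisfiable

The assignment a1 = 8, a2 = 8, a3 = 8, a4 = 4, a5 = 7 works:
  constraint 3 holds since a2 - a4 = 4.
  constraint 5 holds since a4 + a5 = 11.
  constraint 7 holds since a2 - a5 = 1.
The rest check out directly.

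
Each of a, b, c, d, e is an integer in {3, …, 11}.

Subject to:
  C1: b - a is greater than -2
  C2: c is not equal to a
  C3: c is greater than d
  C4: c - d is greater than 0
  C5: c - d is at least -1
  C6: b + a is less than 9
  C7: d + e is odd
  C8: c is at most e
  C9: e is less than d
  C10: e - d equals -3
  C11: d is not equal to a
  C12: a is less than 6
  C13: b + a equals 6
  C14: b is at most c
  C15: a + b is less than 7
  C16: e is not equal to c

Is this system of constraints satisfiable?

Constraints 4, 8, and 9 give c ≤ e, e < d, d < c. Chaining: c ≤ e < d < c, which forces c < c — impossible.

Unsatisfiable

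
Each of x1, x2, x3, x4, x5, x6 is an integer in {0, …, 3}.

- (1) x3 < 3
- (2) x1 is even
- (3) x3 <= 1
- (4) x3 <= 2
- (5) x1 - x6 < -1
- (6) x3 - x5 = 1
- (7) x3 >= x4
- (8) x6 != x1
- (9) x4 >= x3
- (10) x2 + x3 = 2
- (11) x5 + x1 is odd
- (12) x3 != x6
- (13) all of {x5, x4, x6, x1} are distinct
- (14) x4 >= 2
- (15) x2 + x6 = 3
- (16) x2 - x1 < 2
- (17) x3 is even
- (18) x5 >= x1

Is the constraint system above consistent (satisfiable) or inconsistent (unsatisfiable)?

Unsatisfiable

From constraints 7 and 14: x3 ≥ x4 and x4 ≥ 2, so x3 ≥ 2. From constraint 3: x3 ≤ 1. But 1 < 2, so no value of x3 works.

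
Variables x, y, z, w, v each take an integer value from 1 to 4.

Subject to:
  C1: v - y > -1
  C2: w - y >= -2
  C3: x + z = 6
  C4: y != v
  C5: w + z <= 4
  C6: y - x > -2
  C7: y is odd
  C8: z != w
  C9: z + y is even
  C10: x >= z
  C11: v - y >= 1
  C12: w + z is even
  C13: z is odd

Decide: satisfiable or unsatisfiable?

The assignment x = 3, y = 3, z = 3, w = 1, v = 4 works:
  constraint 1 holds since v - y = 1.
  constraint 2 holds since w - y = -2.
The rest check out directly.

Satisfiable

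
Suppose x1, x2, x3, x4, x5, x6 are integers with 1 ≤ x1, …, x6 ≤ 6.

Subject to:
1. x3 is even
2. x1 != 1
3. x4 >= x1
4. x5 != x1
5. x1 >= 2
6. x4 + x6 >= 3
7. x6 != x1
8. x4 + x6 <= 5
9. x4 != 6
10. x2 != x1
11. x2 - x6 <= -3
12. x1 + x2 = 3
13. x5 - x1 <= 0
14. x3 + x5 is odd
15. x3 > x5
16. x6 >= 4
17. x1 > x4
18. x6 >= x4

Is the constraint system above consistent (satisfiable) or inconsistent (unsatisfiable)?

Unsatisfiable

From constraints 3 and 5: x4 ≥ x1 ≥ 2. From constraint 16: x6 ≥ 4. Hence x4 + x6 ≥ 6. But constraint 8 requires x4 + x6 ≤ 5, and 5 < 6. Contradiction.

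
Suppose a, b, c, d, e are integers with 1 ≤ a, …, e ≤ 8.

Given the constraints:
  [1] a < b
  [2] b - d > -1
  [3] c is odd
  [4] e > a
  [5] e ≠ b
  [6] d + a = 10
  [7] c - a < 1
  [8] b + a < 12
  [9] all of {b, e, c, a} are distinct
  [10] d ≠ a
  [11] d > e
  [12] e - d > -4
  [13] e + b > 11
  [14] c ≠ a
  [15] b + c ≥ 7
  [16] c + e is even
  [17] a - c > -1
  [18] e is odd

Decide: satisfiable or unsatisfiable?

Satisfiable

Try a = 3, b = 8, c = 1, d = 7, e = 5.
Check constraint 2: b - d = 1; constraint 6: d + a = 10; constraint 7: c - a = -2. The remaining constraints are straightforward to verify.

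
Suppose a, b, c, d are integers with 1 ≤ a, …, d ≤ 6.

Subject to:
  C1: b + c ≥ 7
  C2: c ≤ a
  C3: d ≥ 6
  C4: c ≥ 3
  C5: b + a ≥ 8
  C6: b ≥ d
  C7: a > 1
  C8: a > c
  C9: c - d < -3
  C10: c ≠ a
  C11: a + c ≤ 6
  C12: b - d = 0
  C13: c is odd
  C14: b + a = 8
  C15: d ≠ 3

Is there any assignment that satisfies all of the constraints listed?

From constraints 3 and 6: b ≥ d ≥ 6. From constraints 2 and 4: a ≥ c ≥ 3. Hence b + a ≥ 9. But constraint 14 requires b + a = 8, and 8 < 9. Contradiction.

Unsatisfiable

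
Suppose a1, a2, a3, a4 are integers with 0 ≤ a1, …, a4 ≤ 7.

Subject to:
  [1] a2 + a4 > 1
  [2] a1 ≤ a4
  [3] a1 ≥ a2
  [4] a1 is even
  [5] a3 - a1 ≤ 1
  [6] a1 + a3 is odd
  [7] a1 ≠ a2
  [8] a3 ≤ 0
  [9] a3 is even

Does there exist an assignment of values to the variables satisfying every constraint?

Unsatisfiable

Constraint 4 makes a1 even and constraint 9 makes a3 even, so a1 + a3 must be even. Constraint 6 says a1 + a3 is odd — contradiction.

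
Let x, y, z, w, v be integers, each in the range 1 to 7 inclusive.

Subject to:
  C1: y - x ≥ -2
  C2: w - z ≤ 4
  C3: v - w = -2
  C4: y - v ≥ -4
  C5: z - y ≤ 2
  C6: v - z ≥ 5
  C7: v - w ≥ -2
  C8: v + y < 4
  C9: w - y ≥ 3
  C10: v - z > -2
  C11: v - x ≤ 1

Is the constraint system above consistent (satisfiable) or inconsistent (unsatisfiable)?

Constraints 1, 2, 6, 9, and 11 give z − w ≥ -4, w − y ≥ 3, y − x ≥ -2, x − v ≥ -1, v − z ≥ 5.
Adding all 5 inequalities: the left sides telescope to 0, and the right sides sum to (-4) + 3 + (-2) + (-1) + 5 = 1. So 0 ≥ 1, which is false.

Unsatisfiable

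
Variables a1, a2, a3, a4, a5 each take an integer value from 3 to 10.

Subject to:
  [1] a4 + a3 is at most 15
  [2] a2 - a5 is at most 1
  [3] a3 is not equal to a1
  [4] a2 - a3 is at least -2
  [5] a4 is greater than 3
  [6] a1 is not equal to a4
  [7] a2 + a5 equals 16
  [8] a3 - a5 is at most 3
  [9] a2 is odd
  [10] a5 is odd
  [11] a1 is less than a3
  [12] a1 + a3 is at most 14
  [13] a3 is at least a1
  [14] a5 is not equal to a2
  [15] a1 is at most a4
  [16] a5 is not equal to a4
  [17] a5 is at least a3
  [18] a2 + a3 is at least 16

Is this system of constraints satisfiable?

One satisfying assignment is a1 = 5, a2 = 7, a3 = 9, a4 = 6, a5 = 9.
For the less obvious constraints — constraint 1: a4 + a3 = 15; constraint 2: a2 - a5 = -2; constraint 4: a2 - a3 = -2 — and the others hold by inspection.

Satisfiable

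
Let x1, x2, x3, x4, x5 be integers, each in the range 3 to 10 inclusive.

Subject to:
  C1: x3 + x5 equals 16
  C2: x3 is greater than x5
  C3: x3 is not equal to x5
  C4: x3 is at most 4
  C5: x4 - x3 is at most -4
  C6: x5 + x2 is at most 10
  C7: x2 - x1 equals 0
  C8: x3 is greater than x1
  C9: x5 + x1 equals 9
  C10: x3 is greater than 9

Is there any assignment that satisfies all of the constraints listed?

From constraint 10: x3 ≥ 10. From constraint 4: x3 ≤ 4. But 4 < 10, so no value of x3 works.

Unsatisfiable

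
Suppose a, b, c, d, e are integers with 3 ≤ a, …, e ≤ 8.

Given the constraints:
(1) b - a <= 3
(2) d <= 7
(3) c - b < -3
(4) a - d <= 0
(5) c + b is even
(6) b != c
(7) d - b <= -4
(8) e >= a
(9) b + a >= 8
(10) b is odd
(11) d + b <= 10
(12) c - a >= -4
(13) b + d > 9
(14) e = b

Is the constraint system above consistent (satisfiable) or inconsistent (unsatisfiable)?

Unsatisfiable

Constraints 1, 4, and 7 give b − d ≥ 4, d − a ≥ 0, a − b ≥ -3.
Adding all 3 inequalities: the left sides telescope to 0, and the right sides sum to 4 + 0 + (-3) = 1. So 0 ≥ 1, which is false.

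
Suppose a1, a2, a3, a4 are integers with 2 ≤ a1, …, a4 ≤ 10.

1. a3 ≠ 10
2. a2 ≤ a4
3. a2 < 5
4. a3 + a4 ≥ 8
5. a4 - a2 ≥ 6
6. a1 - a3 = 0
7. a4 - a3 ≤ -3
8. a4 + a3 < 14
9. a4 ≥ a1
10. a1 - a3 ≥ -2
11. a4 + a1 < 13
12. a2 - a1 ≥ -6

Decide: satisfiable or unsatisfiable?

Unsatisfiable

Constraints 5, 7, 10, and 12 give a2 − a1 ≥ -6, a1 − a3 ≥ -2, a3 − a4 ≥ 3, a4 − a2 ≥ 6.
Adding all 4 inequalities: the left sides telescope to 0, and the right sides sum to (-6) + (-2) + 3 + 6 = 1. So 0 ≥ 1, which is false.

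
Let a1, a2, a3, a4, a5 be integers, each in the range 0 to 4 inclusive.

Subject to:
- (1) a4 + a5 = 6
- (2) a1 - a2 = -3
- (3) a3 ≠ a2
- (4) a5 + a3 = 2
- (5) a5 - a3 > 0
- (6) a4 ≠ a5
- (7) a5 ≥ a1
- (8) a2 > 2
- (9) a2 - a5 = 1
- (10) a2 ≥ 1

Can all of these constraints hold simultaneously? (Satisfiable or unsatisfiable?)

Satisfiable

Take a1 = 0, a2 = 3, a3 = 0, a4 = 4, a5 = 2. Then constraint 1: a4 + a5 = 6; constraint 2: a1 - a2 = -3; constraint 4: a5 + a3 = 2, and every other listed constraint is also met.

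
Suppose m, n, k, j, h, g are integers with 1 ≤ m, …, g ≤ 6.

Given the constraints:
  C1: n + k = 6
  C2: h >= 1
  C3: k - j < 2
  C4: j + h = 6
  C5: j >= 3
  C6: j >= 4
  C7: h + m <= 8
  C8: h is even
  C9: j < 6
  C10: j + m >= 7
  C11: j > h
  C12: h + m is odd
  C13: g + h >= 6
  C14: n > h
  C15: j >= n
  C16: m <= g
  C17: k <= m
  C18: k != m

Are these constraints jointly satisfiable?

Satisfiable

One satisfying assignment is m = 5, n = 3, k = 3, j = 4, h = 2, g = 5.
For the less obvious constraints — constraint 1: n + k = 6; constraint 3: k - j = -1; constraint 4: j + h = 6 — and the others hold by inspection.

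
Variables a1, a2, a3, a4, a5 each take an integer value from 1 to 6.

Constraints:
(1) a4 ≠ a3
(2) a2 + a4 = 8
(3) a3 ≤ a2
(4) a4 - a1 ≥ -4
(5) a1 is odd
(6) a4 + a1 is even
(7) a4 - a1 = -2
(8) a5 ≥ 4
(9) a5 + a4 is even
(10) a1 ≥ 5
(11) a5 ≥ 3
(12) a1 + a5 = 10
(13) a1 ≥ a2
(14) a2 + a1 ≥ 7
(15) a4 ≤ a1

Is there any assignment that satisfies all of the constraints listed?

The assignment a1 = 5, a2 = 5, a3 = 4, a4 = 3, a5 = 5 works:
  constraint 2 holds since a2 + a4 = 8.
  constraint 4 holds since a4 - a1 = -2.
The rest check out directly.

Satisfiable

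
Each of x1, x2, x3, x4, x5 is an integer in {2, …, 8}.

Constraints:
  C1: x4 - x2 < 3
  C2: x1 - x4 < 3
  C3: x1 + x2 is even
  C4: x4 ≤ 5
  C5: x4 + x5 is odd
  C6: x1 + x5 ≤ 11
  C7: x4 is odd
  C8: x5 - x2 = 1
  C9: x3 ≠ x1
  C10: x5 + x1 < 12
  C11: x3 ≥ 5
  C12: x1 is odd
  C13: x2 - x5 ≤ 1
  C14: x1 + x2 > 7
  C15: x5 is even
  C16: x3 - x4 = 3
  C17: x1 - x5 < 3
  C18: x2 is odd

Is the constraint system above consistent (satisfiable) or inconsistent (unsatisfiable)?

One satisfying assignment is x1 = 5, x2 = 3, x3 = 6, x4 = 3, x5 = 4.
For the less obvious constraints — constraint 1: x4 - x2 = 0; constraint 2: x1 - x4 = 2; constraint 6: x1 + x5 = 9 — and the others hold by inspection.

Satisfiable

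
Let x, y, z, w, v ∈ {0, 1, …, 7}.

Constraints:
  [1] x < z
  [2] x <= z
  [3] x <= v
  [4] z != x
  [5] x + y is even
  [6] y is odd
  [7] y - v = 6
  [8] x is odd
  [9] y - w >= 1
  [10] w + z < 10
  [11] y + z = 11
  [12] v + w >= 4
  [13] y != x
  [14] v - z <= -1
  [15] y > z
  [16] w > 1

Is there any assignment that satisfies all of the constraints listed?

Setting (x, y, z, w, v) = (1, 7, 4, 4, 1) satisfies everything: constraint 7: y - v = 6; constraint 9: y - w = 3, and the others follow.

Satisfiable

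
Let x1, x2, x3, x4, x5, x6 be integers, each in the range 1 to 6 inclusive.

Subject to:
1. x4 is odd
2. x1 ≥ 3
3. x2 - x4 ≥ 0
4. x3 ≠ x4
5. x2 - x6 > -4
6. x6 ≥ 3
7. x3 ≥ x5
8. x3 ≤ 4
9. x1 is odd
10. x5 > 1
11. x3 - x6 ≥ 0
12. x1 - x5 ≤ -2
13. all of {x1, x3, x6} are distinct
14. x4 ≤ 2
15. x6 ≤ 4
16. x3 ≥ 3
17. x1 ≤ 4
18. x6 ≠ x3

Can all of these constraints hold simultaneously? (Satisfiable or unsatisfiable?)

Unsatisfiable

Constraints 2, 6, 8, 15, 16, and 17 confine each of x1, x3, x6 to the 2 values {3, 4}.
Constraint 13 requires all 3 of them to be distinct, but only 2 values are available — impossible by the pigeonhole principle.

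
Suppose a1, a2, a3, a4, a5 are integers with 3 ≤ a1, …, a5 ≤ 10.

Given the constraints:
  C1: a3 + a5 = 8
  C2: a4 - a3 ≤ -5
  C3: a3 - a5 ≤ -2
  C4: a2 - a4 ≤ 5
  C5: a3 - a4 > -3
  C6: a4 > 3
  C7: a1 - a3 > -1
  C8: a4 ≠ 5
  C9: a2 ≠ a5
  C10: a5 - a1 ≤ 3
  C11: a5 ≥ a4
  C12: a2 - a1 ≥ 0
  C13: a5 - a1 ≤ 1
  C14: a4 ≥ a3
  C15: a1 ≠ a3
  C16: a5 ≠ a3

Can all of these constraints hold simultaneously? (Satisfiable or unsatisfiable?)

Constraints 2, 3, 4, 12, and 13 give a4 − a2 ≥ -5, a2 − a1 ≥ 0, a1 − a5 ≥ -1, a5 − a3 ≥ 2, a3 − a4 ≥ 5.
Adding all 5 inequalities: the left sides telescope to 0, and the right sides sum to (-5) + 0 + (-1) + 2 + 5 = 1. So 0 ≥ 1, which is false.

Unsatisfiable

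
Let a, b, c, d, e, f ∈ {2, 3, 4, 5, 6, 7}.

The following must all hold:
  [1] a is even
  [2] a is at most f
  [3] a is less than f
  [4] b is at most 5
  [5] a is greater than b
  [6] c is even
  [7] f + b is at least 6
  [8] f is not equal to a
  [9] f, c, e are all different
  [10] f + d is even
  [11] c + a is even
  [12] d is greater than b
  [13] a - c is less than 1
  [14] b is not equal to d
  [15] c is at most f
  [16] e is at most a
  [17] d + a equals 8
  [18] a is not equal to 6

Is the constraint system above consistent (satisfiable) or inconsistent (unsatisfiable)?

The assignment a = 4, b = 3, c = 4, d = 4, e = 3, f = 6 works:
  constraint 7 holds since f + b = 9.
  constraint 13 holds since a - c = 0.
  constraint 17 holds since d + a = 8.
The rest check out directly.

Satisfiable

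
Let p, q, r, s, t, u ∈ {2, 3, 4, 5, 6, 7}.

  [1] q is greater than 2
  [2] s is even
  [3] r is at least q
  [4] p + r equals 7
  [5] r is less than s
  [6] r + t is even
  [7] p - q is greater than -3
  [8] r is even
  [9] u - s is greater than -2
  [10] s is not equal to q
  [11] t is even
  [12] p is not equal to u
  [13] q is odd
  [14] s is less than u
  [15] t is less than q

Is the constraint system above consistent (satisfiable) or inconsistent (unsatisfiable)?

Satisfiable

Setting (p, q, r, s, t, u) = (3, 3, 4, 6, 2, 7) satisfies everything: constraint 4: p + r = 7; constraint 7: p - q = 0, and the others follow.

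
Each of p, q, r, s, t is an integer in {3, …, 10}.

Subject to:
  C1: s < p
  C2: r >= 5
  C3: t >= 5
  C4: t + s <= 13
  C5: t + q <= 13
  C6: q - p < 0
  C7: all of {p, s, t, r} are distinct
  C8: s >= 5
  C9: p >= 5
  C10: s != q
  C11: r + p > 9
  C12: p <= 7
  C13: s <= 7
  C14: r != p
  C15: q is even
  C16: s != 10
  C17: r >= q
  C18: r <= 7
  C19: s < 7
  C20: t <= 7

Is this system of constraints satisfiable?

Unsatisfiable

Constraints 2, 3, 8, 9, 12, 13, 18, and 20 confine each of p, s, t, r to the 3 values {5, …, 7}.
Constraint 7 requires all 4 of them to be distinct, but only 3 values are available — impossible by the pigeonhole principle.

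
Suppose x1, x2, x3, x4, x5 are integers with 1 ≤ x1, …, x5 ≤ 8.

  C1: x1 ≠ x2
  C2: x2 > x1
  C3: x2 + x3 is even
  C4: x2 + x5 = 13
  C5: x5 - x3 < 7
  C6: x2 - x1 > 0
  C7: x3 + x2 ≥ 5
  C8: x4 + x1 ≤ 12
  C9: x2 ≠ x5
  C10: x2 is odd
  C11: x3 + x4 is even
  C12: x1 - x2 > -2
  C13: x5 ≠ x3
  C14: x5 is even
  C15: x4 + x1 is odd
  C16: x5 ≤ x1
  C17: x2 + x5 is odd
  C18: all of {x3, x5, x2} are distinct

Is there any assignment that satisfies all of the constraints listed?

The assignment x1 = 6, x2 = 7, x3 = 1, x4 = 3, x5 = 6 works:
  constraint 4 holds since x2 + x5 = 13.
  constraint 5 holds since x5 - x3 = 5.
  constraint 6 holds since x2 - x1 = 1.
The rest check out directly.

Satisfiable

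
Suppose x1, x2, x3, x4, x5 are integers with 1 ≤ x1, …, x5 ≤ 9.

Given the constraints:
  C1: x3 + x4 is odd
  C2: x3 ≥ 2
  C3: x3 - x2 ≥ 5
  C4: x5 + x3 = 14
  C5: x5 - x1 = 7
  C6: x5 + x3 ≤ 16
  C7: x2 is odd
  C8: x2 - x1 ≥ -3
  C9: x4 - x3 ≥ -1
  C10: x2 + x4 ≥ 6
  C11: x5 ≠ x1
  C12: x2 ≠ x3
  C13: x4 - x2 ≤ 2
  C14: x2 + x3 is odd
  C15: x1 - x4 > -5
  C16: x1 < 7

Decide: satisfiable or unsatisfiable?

Constraints 3, 9, and 13 give x3 − x2 ≥ 5, x2 − x4 ≥ -2, x4 − x3 ≥ -1.
Adding all 3 inequalities: the left sides telescope to 0, and the right sides sum to 5 + (-2) + (-1) = 2. So 0 ≥ 2, which is false.

Unsatisfiable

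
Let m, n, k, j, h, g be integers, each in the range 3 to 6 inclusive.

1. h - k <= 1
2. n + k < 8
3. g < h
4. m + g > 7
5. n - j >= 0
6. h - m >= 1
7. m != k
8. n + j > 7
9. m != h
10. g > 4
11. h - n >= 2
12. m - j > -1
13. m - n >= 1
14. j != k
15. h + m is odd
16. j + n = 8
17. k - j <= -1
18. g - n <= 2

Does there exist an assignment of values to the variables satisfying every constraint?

Unsatisfiable

Constraints 1, 5, 6, 13, and 17 give h − m ≥ 1, m − n ≥ 1, n − j ≥ 0, j − k ≥ 1, k − h ≥ -1.
Adding all 5 inequalities: the left sides telescope to 0, and the right sides sum to 1 + 1 + 0 + 1 + (-1) = 2. So 0 ≥ 2, which is false.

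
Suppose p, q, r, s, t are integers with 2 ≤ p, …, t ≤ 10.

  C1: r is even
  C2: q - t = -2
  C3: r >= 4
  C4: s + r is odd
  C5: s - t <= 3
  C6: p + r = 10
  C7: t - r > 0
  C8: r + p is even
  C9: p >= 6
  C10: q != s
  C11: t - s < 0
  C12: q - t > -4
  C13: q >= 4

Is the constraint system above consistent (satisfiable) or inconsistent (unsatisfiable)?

Satisfiable

The assignment p = 6, q = 5, r = 4, s = 9, t = 7 works:
  constraint 2 holds since q - t = -2.
  constraint 5 holds since s - t = 2.
  constraint 6 holds since p + r = 10.
The rest check out directly.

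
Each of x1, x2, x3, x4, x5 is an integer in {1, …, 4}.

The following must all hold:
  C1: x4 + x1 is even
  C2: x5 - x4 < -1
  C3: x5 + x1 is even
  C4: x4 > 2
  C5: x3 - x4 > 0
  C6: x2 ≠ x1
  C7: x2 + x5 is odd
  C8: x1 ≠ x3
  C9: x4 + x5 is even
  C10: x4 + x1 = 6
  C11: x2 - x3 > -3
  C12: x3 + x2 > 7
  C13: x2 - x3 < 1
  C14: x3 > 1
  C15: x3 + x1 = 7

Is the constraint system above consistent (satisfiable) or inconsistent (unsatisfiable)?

Satisfiable

Try x1 = 3, x2 = 4, x3 = 4, x4 = 3, x5 = 1.
Check constraint 2: x5 - x4 = -2; constraint 5: x3 - x4 = 1. The remaining constraints are straightforward to verify.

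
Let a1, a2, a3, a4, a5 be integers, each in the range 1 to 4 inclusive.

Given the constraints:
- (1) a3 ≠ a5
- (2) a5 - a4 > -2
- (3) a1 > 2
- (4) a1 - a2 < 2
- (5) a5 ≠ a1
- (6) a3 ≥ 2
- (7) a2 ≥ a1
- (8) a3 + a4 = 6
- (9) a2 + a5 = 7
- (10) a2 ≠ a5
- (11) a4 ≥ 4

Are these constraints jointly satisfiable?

Setting (a1, a2, a3, a4, a5) = (4, 4, 2, 4, 3) satisfies everything: constraint 2: a5 - a4 = -1; constraint 4: a1 - a2 = 0; constraint 8: a3 + a4 = 6, and the others follow.

Satisfiable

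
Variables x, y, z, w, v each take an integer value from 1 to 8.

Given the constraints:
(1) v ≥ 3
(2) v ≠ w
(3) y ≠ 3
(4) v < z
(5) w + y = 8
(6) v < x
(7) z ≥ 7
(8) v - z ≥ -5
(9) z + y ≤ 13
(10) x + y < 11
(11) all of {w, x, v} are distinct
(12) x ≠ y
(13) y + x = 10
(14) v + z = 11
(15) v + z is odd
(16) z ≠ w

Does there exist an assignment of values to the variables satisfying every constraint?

Satisfiable

The assignment x = 6, y = 4, z = 8, w = 4, v = 3 works:
  constraint 5 holds since w + y = 8.
  constraint 8 holds since v - z = -5.
The rest check out directly.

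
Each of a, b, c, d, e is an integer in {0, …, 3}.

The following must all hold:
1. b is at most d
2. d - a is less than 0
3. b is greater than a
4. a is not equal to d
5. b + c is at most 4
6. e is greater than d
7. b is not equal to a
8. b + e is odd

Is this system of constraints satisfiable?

Constraints 1, 2, and 3 give b ≤ d, d < a, a < b. Chaining: b ≤ d < a < b, which forces b < b — impossible.

Unsatisfiable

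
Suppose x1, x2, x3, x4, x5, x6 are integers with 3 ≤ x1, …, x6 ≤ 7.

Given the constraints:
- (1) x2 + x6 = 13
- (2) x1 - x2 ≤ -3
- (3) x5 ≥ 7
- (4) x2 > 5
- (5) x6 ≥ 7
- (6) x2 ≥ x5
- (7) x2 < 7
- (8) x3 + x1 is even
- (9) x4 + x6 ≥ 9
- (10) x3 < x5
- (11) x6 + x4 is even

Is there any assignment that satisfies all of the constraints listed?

From constraints 3 and 6: x2 ≥ x5 ≥ 7. From constraint 5: x6 ≥ 7. Hence x2 + x6 ≥ 14. But constraint 1 requires x2 + x6 = 13, and 13 < 14. Contradiction.

Unsatisfiable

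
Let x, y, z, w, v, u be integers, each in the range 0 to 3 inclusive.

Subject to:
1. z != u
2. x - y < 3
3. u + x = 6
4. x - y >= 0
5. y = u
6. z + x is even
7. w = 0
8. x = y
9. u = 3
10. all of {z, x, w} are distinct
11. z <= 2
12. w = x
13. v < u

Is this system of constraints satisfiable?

Unsatisfiable

Constraint 7 fixes w = 0 and constraint 9 fixes u = 3. Constraints 5, 8, and 12 give w = x = y = u, so w = u. But 0 ≠ 3 — contradiction.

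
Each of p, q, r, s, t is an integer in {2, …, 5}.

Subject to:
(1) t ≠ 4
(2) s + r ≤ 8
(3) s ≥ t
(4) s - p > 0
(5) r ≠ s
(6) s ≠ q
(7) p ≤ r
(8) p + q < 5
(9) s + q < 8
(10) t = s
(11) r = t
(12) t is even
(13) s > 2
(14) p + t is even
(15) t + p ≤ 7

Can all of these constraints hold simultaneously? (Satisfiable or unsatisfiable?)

Unsatisfiable

From constraints 10 and 11, r = t = s, so r = s. But constraint 5 says r ≠ s. Contradiction.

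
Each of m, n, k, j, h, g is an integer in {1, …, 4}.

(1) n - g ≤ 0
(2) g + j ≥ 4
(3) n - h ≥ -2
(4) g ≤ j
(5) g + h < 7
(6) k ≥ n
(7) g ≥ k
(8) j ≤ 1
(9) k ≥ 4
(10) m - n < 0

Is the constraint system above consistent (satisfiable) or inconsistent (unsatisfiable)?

From constraints 7 and 9: g ≥ k and k ≥ 4, so g ≥ 4. From constraints 4 and 8: g ≤ j and j ≤ 1, so g ≤ 1. But 1 < 4, so no value of g works.

Unsatisfiable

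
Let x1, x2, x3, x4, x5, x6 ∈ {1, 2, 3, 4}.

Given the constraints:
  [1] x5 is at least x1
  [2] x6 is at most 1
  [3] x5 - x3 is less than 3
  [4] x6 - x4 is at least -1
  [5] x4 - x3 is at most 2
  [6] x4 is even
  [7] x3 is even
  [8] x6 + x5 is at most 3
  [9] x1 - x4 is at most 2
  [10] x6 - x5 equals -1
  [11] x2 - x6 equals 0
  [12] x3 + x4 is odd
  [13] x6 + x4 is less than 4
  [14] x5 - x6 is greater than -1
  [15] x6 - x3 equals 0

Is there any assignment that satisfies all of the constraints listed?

Constraint 7 makes x3 even and constraint 6 makes x4 even, so x3 + x4 must be even. Constraint 12 says x3 + x4 is odd — contradiction.

Unsatisfiable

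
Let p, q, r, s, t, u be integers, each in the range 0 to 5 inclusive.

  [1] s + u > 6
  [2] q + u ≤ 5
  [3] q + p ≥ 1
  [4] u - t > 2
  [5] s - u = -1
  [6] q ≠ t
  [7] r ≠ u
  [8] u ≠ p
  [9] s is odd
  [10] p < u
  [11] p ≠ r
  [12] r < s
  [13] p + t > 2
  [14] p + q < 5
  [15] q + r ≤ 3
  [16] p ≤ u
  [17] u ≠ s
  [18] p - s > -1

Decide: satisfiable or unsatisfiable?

The assignment p = 3, q = 0, r = 0, s = 3, t = 1, u = 4 works:
  constraint 1 holds since s + u = 7.
  constraint 2 holds since q + u = 4.
  constraint 3 holds since q + p = 3.
The rest check out directly.

Satisfiable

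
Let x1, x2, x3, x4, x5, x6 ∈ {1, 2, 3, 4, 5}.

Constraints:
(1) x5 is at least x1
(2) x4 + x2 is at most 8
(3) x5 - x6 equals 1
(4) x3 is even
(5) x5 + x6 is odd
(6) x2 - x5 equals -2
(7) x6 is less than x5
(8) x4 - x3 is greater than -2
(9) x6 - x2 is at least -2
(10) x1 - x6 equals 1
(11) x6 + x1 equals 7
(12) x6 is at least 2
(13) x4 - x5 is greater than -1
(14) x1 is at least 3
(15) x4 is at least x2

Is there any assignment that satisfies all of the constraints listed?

Satisfiable

The assignment x1 = 4, x2 = 2, x3 = 4, x4 = 4, x5 = 4, x6 = 3 works:
  constraint 2 holds since x4 + x2 = 6.
  constraint 3 holds since x5 - x6 = 1.
  constraint 6 holds since x2 - x5 = -2.
The rest check out directly.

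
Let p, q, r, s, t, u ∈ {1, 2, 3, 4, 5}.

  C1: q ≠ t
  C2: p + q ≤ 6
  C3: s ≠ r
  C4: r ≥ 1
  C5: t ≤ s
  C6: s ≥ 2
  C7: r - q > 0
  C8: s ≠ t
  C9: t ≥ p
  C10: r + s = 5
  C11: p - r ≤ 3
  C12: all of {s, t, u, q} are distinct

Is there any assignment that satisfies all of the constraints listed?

The assignment p = 2, q = 1, r = 2, s = 3, t = 2, u = 4 works:
  constraint 2 holds since p + q = 3.
  constraint 7 holds since r - q = 1.
The rest check out directly.

Satisfiable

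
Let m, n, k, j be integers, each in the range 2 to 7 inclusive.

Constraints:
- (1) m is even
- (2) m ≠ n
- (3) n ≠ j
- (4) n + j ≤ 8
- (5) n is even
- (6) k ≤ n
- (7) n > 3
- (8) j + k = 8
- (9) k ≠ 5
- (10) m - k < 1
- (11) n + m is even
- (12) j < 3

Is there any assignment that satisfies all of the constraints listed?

Setting (m, n, k, j) = (4, 6, 6, 2) satisfies everything: constraint 4: n + j = 8; constraint 8: j + k = 8; constraint 10: m - k = -2, and the others follow.

Satisfiable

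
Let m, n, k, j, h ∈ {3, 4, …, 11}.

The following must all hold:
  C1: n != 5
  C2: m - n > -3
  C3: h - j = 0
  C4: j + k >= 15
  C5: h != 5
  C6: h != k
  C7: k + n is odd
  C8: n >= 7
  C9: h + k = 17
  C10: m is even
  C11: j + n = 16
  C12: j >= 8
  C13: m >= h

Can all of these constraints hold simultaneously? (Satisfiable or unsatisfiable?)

Satisfiable

Setting (m, n, k, j, h) = (8, 8, 9, 8, 8) satisfies everything: constraint 2: m - n = 0; constraint 3: h - j = 0, and the others follow.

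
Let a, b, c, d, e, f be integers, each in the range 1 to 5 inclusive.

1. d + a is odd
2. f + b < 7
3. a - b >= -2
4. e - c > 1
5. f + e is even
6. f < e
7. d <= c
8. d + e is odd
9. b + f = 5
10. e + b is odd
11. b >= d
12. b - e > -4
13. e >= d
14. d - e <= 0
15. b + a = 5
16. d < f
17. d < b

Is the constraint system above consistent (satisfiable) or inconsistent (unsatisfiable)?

Satisfiable

Setting (a, b, c, d, e, f) = (2, 3, 1, 1, 4, 2) satisfies everything: constraint 2: f + b = 5; constraint 3: a - b = -1, and the others follow.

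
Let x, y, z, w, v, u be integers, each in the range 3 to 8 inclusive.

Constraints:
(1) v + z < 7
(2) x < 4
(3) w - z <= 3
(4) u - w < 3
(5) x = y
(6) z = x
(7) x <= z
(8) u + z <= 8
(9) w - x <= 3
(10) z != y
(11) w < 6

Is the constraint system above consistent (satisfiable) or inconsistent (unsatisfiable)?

Unsatisfiable

From constraints 5 and 6, z = x = y, so z = y. But constraint 10 says z ≠ y. Contradiction.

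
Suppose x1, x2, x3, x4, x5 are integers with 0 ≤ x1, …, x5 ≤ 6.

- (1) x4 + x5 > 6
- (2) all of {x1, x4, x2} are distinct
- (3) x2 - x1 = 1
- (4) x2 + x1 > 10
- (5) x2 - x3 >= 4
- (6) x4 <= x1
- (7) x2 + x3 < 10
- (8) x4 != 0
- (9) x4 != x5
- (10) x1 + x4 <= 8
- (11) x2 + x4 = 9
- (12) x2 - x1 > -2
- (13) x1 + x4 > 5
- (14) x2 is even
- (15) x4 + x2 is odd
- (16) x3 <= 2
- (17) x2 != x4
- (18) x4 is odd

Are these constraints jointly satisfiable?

Setting (x1, x2, x3, x4, x5) = (5, 6, 2, 3, 6) satisfies everything: constraint 1: x4 + x5 = 9; constraint 3: x2 - x1 = 1, and the others follow.

Satisfiable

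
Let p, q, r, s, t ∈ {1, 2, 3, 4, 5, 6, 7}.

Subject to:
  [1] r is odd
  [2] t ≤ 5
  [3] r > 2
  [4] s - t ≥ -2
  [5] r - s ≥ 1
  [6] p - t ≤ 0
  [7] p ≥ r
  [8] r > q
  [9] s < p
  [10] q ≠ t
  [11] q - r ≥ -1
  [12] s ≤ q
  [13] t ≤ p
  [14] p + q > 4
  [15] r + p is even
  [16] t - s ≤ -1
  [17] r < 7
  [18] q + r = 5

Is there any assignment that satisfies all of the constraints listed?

Constraints 6, 7, 8, 12, and 16 give p ≤ t, t < s, s ≤ q, q < r, r ≤ p. Chaining: p ≤ t < s ≤ q < r ≤ p, which forces p < p — impossible.

Unsatisfiable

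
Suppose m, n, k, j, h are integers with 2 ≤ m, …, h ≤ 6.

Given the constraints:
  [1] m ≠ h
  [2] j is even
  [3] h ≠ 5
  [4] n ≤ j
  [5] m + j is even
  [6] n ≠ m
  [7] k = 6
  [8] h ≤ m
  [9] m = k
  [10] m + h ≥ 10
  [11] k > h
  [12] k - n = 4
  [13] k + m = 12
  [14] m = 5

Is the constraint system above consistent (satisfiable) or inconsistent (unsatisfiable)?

Constraint 14 fixes m = 5 and constraint 7 fixes k = 6, but constraint 9 requires m = k. Since 5 ≠ 6, contradiction.

Unsatisfiable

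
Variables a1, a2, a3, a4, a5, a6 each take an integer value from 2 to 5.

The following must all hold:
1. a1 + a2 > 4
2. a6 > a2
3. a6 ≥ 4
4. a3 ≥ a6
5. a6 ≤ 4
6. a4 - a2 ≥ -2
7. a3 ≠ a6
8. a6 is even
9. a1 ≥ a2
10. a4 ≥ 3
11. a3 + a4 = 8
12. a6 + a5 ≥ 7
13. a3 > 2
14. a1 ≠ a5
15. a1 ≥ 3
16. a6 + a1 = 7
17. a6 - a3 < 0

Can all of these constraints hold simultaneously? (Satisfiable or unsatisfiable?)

Satisfiable

One satisfying assignment is a1 = 3, a2 = 2, a3 = 5, a4 = 3, a5 = 5, a6 = 4.
For the less obvious constraints — constraint 1: a1 + a2 = 5; constraint 6: a4 - a2 = 1 — and the others hold by inspection.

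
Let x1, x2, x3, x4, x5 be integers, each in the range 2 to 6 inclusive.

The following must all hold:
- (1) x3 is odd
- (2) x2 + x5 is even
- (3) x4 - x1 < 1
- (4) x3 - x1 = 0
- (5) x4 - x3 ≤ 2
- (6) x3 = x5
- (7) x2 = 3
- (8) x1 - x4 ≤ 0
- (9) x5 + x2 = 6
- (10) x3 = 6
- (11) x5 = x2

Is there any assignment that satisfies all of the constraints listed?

Constraint 10 fixes x3 = 6 and constraint 7 fixes x2 = 3. Constraints 6 and 11 give x3 = x5 = x2, so x3 = x2. But 6 ≠ 3 — contradiction.

Unsatisfiable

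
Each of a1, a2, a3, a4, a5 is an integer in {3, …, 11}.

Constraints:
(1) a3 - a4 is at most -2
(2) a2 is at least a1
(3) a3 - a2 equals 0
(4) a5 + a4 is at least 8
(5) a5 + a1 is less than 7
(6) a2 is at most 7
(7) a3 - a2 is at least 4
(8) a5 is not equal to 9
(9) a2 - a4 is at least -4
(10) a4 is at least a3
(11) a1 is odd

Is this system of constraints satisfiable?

Constraints 1, 7, and 9 give a4 − a3 ≥ 2, a3 − a2 ≥ 4, a2 − a4 ≥ -4.
Adding all 3 inequalities: the left sides telescope to 0, and the right sides sum to 2 + 4 + (-4) = 2. So 0 ≥ 2, which is false.

Unsatisfiable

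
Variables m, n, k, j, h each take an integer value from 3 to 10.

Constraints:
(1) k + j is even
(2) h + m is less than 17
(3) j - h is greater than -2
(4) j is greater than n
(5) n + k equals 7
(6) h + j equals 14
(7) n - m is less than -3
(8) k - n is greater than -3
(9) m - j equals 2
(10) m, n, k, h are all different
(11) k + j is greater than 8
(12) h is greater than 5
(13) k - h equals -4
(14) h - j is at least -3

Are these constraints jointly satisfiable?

Satisfiable

The assignment m = 9, n = 4, k = 3, j = 7, h = 7 works:
  constraint 2 holds since h + m = 16.
  constraint 3 holds since j - h = 0.
The rest check out directly.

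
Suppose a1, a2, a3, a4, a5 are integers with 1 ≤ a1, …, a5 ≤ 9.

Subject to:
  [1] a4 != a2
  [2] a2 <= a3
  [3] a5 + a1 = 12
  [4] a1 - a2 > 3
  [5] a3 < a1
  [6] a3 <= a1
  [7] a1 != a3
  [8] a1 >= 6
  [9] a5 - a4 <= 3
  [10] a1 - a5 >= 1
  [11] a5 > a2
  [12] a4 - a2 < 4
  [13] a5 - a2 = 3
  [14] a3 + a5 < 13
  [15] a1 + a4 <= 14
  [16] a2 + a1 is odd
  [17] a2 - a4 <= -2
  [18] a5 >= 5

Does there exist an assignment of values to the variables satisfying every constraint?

Try a1 = 7, a2 = 2, a3 = 5, a4 = 5, a5 = 5.
Check constraint 3: a5 + a1 = 12; constraint 4: a1 - a2 = 5. The remaining constraints are straightforward to verify.

Satisfiable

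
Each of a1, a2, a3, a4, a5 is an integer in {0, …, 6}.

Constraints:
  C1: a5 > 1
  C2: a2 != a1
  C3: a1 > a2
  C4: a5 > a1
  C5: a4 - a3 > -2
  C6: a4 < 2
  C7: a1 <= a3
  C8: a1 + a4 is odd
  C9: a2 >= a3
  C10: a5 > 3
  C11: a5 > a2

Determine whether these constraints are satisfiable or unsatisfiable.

Unsatisfiable

Constraints 3, 7, and 9 give a2 < a1, a1 ≤ a3, a3 ≤ a2. Chaining: a2 < a1 ≤ a3 ≤ a2, which forces a2 < a2 — impossible.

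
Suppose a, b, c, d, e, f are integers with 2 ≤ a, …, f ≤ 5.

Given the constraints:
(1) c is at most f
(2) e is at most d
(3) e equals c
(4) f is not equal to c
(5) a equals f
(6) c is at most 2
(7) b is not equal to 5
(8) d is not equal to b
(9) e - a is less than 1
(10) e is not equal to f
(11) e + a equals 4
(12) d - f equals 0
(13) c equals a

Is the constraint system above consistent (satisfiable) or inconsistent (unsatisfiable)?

Unsatisfiable

From constraints 3, 5, and 13, e = c = a = f, so e = f. But constraint 10 says e ≠ f. Contradiction.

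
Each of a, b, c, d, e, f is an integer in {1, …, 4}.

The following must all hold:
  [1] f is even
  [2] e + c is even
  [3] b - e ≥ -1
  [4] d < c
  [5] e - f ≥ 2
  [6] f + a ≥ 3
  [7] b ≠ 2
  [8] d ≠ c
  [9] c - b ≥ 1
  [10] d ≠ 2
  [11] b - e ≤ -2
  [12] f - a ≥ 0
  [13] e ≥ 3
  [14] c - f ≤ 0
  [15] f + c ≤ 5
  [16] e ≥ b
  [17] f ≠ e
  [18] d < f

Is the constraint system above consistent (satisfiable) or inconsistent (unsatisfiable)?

Unsatisfiable

Constraints 3, 5, 9, and 14 give c − b ≥ 1, b − e ≥ -1, e − f ≥ 2, f − c ≥ 0.
Adding all 4 inequalities: the left sides telescope to 0, and the right sides sum to 1 + (-1) + 2 + 0 = 2. So 0 ≥ 2, which is false.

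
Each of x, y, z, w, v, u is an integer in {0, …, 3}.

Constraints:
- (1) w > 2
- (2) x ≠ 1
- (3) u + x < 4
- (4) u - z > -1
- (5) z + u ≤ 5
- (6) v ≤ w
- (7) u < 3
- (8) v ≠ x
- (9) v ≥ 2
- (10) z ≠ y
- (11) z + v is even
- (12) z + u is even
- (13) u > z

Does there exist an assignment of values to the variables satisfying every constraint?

Satisfiable

Setting (x, y, z, w, v, u) = (0, 1, 0, 3, 2, 2) satisfies everything: constraint 3: u + x = 2; constraint 4: u - z = 2, and the others follow.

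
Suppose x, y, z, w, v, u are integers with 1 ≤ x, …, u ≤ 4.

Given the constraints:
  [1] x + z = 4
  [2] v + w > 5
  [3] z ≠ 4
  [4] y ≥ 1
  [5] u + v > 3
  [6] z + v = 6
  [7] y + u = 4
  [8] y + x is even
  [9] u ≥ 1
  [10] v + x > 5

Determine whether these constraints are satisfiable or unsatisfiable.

Try x = 2, y = 2, z = 2, w = 3, v = 4, u = 2.
Check constraint 1: x + z = 4; constraint 2: v + w = 7. The remaining constraints are straightforward to verify.

Satisfiable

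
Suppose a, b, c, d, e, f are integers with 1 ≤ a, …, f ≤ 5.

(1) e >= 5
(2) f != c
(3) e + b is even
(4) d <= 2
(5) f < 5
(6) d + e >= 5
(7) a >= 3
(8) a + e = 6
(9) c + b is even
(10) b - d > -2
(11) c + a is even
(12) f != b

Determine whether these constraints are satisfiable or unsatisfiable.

Unsatisfiable

From constraint 7: a ≥ 3. From constraint 1: e ≥ 5. Hence a + e ≥ 8. But constraint 8 requires a + e = 6, and 6 < 8. Contradiction.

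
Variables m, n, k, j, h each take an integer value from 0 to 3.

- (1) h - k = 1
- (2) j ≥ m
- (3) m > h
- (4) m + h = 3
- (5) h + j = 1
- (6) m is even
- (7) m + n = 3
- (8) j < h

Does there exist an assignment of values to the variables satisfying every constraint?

Constraints 2, 3, and 8 give j < h, h < m, m ≤ j. Chaining: j < h < m ≤ j, which forces j < j — impossible.

Unsatisfiable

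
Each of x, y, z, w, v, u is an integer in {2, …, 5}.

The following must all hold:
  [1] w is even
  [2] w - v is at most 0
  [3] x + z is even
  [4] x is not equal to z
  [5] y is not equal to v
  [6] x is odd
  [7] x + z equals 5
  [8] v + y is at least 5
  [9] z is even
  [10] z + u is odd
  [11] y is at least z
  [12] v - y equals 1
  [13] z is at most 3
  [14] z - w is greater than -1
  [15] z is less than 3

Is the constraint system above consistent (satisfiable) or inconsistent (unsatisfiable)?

Unsatisfiable

Constraint 6 makes x odd and constraint 9 makes z even, so x + z must be odd. Constraint 3 says x + z is even — contradiction.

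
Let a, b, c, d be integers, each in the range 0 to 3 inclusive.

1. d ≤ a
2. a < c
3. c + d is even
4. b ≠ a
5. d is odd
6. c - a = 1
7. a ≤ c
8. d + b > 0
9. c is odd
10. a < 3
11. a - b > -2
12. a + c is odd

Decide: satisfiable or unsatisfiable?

Setting (a, b, c, d) = (2, 1, 3, 1) satisfies everything: constraint 6: c - a = 1; constraint 8: d + b = 2, and the others follow.

Satisfiable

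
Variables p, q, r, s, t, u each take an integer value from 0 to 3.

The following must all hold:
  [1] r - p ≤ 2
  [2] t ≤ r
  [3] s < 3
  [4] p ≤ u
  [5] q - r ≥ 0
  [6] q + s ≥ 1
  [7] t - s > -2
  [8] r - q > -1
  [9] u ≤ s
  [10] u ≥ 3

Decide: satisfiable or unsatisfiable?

Unsatisfiable

From constraints 9 and 10: s ≥ u and u ≥ 3, so s ≥ 3. From constraint 3: s ≤ 2. But 2 < 3, so no value of s works.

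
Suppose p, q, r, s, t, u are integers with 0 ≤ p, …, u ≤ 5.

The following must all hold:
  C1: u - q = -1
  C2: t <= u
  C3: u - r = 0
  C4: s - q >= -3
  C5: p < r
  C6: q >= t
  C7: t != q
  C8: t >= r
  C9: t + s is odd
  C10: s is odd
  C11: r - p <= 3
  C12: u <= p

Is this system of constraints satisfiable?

Constraints 2, 5, 8, and 12 give t ≤ u, u ≤ p, p < r, r ≤ t. Chaining: t ≤ u ≤ p < r ≤ t, which forces t < t — impossible.

Unsatisfiable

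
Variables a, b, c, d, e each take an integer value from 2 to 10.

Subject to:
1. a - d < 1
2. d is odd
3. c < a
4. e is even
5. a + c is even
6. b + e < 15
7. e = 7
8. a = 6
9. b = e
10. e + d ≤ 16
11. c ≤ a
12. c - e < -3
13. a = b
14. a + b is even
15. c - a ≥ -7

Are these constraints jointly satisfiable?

Constraint 8 fixes a = 6 and constraint 7 fixes e = 7. Constraints 9 and 13 give a = b = e, so a = e. But 6 ≠ 7 — contradiction.

Unsatisfiable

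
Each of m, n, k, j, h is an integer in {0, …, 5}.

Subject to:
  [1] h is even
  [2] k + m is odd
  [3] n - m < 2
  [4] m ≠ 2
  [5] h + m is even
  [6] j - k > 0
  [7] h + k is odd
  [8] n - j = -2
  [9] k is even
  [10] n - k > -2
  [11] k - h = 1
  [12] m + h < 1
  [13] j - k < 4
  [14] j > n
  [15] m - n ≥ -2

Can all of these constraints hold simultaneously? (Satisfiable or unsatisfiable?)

Unsatisfiable

Constraint 1 makes h even and constraint 9 makes k even, so h + k must be even. Constraint 7 says h + k is odd — contradiction.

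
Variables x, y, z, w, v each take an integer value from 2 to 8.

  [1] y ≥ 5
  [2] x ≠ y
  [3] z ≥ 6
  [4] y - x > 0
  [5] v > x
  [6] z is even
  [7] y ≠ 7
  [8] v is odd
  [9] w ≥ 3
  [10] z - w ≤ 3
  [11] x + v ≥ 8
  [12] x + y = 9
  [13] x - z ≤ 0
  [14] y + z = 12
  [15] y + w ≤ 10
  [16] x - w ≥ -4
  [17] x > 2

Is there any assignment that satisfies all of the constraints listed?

Satisfiable

The assignment x = 3, y = 6, z = 6, w = 4, v = 7 works:
  constraint 4 holds since y - x = 3.
  constraint 10 holds since z - w = 2.
The rest check out directly.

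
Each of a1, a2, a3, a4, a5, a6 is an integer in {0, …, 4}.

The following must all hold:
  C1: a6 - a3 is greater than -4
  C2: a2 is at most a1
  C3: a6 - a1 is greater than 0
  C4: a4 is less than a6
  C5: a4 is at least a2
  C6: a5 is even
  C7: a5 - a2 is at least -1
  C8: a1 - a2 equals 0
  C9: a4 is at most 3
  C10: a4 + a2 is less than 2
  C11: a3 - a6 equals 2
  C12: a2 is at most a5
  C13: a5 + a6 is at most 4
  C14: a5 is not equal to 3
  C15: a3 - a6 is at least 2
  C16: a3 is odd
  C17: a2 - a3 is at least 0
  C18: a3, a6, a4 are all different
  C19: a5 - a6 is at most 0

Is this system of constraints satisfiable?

Constraints 7, 15, 17, and 19 give a2 − a3 ≥ 0, a3 − a6 ≥ 2, a6 − a5 ≥ 0, a5 − a2 ≥ -1.
Adding all 4 inequalities: the left sides telescope to 0, and the right sides sum to 0 + 2 + 0 + (-1) = 1. So 0 ≥ 1, which is false.

Unsatisfiable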